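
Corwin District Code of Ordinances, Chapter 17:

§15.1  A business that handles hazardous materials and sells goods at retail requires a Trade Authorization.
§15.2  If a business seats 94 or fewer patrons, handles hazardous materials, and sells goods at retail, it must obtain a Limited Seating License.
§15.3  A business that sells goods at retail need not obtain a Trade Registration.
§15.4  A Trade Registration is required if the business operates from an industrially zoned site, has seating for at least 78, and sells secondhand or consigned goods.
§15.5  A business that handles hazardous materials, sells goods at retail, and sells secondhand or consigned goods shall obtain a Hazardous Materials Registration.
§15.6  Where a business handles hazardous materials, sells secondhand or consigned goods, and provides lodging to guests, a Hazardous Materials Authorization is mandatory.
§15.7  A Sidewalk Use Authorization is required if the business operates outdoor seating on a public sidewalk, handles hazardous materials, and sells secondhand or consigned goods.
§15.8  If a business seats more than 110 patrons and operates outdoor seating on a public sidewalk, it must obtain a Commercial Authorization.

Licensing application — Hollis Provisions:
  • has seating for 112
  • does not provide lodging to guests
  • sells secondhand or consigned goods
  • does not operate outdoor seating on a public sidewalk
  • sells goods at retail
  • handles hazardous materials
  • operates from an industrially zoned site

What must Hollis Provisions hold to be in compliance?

Hazardous Materials Registration, Trade Authorization

§15.1 handles hazardous materials; sells goods at retail → Trade Authorization required.
§15.2 seating 112 > 94; handles hazardous materials; sells goods at retail → Limited Seating License not required.
§15.3 sells goods at retail → exempt from Trade Registration.
§15.4 operates from an industrially zoned site; seating 112 ≥ 78; sells secondhand or consigned goods → Trade Registration required.
§15.5 handles hazardous materials; sells goods at retail; sells secondhand or consigned goods → Hazardous Materials Registration required.
§15.6 handles hazardous materials; sells secondhand or consigned goods; does not provide lodging to guests → Hazardous Materials Authorization not required.
§15.7 does not operate outdoor seating on a public sidewalk; handles hazardous materials; sells secondhand or consigned goods → Sidewalk Use Authorization not required.
§15.8 seating 112 > 110; does not operate outdoor seating on a public sidewalk → Commercial Authorization not required.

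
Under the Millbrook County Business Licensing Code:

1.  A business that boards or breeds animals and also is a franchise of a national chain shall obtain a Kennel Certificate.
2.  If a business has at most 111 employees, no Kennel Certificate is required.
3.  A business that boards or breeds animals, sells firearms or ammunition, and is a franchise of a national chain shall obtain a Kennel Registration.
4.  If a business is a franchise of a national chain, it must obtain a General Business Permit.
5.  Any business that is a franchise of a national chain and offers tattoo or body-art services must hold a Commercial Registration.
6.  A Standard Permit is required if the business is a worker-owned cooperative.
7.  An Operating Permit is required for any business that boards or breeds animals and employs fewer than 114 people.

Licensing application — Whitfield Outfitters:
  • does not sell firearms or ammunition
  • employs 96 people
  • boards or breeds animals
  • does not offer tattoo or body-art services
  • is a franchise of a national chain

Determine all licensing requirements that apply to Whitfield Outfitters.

1. boards or breeds animals; is a franchise of a national chain → Kennel Certificate required.
2. employees 96 ≤ 111 → exempt from Kennel Certificate.
3. boards or breeds animals; does not sell firearms or ammunition; is a franchise of a national chain → Kennel Registration not required.
4. is a franchise of a national chain → General Business Permit required.
5. is a franchise of a national chain; does not offer tattoo or body-art services → Commercial Registration not required.
6. is a franchise of a national chain (not: is a worker-owned cooperative) → Standard Permit not required.
7. boards or breeds animals; employees 96 < 114 → Operating Permit required.

General Business Permit, Operating Permit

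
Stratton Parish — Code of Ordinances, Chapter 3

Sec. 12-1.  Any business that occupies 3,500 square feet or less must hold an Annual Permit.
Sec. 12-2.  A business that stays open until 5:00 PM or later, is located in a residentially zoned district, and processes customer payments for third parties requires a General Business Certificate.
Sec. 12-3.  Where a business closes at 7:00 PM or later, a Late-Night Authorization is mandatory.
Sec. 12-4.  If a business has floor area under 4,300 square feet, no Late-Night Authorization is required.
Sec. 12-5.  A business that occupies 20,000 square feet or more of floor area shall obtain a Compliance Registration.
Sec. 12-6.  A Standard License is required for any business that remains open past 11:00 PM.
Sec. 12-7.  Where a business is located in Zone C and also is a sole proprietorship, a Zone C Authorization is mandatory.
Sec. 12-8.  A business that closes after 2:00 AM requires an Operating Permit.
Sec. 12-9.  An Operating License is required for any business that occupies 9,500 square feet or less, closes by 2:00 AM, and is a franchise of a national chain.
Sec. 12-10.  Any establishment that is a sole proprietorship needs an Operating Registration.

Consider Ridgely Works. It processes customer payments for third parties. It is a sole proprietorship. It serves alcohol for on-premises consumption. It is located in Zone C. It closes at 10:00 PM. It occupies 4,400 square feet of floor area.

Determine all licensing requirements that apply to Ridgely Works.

Late-Night Authorization, Operating Registration, Zone C Authorization

Sec. 12-1. floor area 4,400 square feet > 3,500 square feet → Annual Permit not required.
Sec. 12-2. closes 10:00 PM, after 5:00 PM; is located in Zone C (not: is located in a residentially zoned district); processes customer payments for third parties → General Business Certificate not required.
Sec. 12-3. closes 10:00 PM, after 7:00 PM → Late-Night Authorization required.
Sec. 12-4. floor area 4,400 square feet ≥ 4,300 square feet → Late-Night Authorization exemption does not apply.
Sec. 12-5. floor area 4,400 square feet < 20,000 square feet → Compliance Registration not required.
Sec. 12-6. closes 10:00 PM, at/before 11:00 PM → Standard License not required.
Sec. 12-7. is located in Zone C; is a sole proprietorship → Zone C Authorization required.
Sec. 12-8. closes 10:00 PM, at/before 2:00 AM → Operating Permit not required.
Sec. 12-9. floor area 4,400 square feet ≤ 9,500 square feet; closes 10:00 PM, at/before 2:00 AM; is a sole proprietorship (not: is a franchise of a national chain) → Operating License not required.
Sec. 12-10. is a sole proprietorship → Operating Registration required.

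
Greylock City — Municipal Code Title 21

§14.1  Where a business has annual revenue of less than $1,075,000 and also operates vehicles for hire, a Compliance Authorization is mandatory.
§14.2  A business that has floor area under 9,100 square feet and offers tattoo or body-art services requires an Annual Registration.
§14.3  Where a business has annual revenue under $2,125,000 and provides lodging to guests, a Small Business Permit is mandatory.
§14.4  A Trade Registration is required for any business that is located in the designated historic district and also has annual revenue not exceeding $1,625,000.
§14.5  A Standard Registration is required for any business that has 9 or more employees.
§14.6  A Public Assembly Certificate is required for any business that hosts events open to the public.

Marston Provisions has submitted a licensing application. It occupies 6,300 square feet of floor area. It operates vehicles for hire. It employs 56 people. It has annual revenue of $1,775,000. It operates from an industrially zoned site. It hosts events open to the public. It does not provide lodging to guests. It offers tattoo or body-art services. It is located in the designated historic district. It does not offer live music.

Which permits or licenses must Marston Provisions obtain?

Annual Registration, Public Assembly Certificate, Standard Registration

§14.1 revenue $1,775,000 ≥ $1,075,000; operates vehicles for hire → Compliance Authorization not required.
§14.2 floor area 6,300 square feet < 9,100 square feet; offers tattoo or body-art services → Annual Registration required.
§14.3 revenue $1,775,000 < $2,125,000; does not provide lodging to guests → Small Business Permit not required.
§14.4 is located in the designated historic district; revenue $1,775,000 > $1,625,000 → Trade Registration not required.
§14.5 employees 56 ≥ 9 → Standard Registration required.
§14.6 hosts events open to the public → Public Assembly Certificate required.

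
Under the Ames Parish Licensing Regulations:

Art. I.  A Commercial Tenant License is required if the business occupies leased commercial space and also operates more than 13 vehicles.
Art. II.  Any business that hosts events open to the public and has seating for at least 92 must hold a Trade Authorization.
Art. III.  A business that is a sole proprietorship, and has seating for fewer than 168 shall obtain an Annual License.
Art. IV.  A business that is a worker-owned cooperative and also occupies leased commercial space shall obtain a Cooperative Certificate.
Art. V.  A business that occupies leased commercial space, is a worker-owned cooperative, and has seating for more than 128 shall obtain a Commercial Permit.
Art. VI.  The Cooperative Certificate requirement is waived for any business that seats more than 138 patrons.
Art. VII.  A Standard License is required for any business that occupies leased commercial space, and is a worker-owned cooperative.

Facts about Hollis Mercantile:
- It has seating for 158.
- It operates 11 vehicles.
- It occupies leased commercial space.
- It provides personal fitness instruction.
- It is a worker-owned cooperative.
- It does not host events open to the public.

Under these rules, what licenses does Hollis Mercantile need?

Art. I. occupies leased commercial space; vehicles 11 ≤ 13 → Commercial Tenant License not required.
Art. II. does not host events open to the public; seating 158 ≥ 92 → Trade Authorization not required.
Art. III. is a worker-owned cooperative (not: is a sole proprietorship); seating 158 < 168 → Annual License not required.
Art. IV. is a worker-owned cooperative; occupies leased commercial space → Cooperative Certificate required.
Art. V. occupies leased commercial space; is a worker-owned cooperative; seating 158 > 128 → Commercial Permit required.
Art. VI. seating 158 > 138 → exempt from Cooperative Certificate.
Art. VII. occupies leased commercial space; is a worker-owned cooperative → Standard License required.

Commercial Permit, Standard License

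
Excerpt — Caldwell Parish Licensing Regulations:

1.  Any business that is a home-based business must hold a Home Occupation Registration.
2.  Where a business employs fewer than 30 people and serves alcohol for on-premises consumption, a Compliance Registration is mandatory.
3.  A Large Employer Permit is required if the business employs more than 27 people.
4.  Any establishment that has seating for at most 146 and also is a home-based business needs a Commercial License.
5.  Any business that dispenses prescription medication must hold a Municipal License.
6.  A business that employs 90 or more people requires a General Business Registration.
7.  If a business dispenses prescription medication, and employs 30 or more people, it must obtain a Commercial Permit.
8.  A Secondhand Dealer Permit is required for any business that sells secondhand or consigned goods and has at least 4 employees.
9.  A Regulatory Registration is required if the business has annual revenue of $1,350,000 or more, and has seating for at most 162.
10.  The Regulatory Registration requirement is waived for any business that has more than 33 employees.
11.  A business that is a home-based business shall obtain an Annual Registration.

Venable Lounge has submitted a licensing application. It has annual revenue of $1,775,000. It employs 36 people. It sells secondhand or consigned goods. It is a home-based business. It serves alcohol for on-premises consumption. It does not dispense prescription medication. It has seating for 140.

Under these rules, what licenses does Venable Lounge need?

Annual Registration, Commercial License, Home Occupation Registration, Large Employer Permit, Secondhand Dealer Permit

1. is a home-based business → Home Occupation Registration required.
2. employees 36 ≥ 30; serves alcohol for on-premises consumption → Compliance Registration not required.
3. employees 36 > 27 → Large Employer Permit required.
4. seating 140 ≤ 146; is a home-based business → Commercial License required.
5. does not dispense prescription medication → Municipal License not required.
6. employees 36 < 90 → General Business Registration not required.
7. does not dispense prescription medication; employees 36 ≥ 30 → Commercial Permit not required.
8. sells secondhand or consigned goods; employees 36 ≥ 4 → Secondhand Dealer Permit required.
9. revenue $1,775,000 ≥ $1,350,000; seating 140 ≤ 162 → Regulatory Registration required.
10. employees 36 > 33 → exempt from Regulatory Registration.
11. is a home-based business → Annual Registration required.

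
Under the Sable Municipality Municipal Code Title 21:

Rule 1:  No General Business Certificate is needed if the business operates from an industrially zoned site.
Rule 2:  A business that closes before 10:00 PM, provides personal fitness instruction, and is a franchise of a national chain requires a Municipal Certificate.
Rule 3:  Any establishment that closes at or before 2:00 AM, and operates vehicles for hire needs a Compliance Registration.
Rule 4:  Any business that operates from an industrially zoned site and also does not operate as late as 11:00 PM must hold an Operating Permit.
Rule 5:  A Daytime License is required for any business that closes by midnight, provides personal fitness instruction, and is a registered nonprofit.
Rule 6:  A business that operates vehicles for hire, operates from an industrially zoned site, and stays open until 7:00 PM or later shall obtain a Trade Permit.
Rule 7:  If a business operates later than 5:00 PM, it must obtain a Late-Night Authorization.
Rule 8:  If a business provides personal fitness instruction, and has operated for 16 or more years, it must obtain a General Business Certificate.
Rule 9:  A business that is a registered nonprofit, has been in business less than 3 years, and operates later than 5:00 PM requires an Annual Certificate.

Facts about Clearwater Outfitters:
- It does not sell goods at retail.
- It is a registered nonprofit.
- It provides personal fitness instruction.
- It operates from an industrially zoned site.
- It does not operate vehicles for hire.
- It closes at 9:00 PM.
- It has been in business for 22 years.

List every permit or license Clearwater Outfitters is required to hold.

Daytime License, Late-Night Authorization, Operating Permit

Rule 1: operates from an industrially zoned site → exempt from General Business Certificate.
Rule 2: closes 9:00 PM, at/before 10:00 PM; provides personal fitness instruction; is a registered nonprofit (not: is a franchise of a national chain) → Municipal Certificate not required.
Rule 3: closes 9:00 PM, at/before 2:00 AM; does not operate vehicles for hire → Compliance Registration not required.
Rule 4: operates from an industrially zoned site; closes 9:00 PM, at/before 11:00 PM → Operating Permit required.
Rule 5: closes 9:00 PM, at/before midnight; provides personal fitness instruction; is a registered nonprofit → Daytime License required.
Rule 6: does not operate vehicles for hire; operates from an industrially zoned site; closes 9:00 PM, after 7:00 PM → Trade Permit not required.
Rule 7: closes 9:00 PM, after 5:00 PM → Late-Night Authorization required.
Rule 8: provides personal fitness instruction; years in business 22 ≥ 16 → General Business Certificate required.
Rule 9: is a registered nonprofit; years in business 22 ≥ 3; closes 9:00 PM, after 5:00 PM → Annual Certificate not required.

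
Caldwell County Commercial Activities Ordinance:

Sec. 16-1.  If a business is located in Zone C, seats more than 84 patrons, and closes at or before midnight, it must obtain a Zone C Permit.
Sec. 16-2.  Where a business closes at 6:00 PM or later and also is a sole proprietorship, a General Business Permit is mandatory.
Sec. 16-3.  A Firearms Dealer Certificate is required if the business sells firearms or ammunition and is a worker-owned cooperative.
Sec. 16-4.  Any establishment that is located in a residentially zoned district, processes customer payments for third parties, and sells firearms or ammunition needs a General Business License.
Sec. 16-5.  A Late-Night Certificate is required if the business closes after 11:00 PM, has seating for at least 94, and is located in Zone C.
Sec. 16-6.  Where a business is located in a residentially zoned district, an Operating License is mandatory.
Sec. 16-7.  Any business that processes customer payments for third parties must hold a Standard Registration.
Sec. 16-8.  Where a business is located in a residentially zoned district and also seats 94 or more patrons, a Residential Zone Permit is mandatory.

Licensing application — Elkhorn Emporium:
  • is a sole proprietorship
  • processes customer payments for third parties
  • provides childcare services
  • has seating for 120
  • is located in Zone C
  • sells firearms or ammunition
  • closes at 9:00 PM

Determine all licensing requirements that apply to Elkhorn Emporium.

Sec. 16-1. is located in Zone C; seating 120 > 84; closes 9:00 PM, at/before midnight → Zone C Permit required.
Sec. 16-2. closes 9:00 PM, after 6:00 PM; is a sole proprietorship → General Business Permit required.
Sec. 16-3. sells firearms or ammunition; is a sole proprietorship (not: is a worker-owned cooperative) → Firearms Dealer Certificate not required.
Sec. 16-4. is located in Zone C (not: is located in a residentially zoned district); processes customer payments for third parties; sells firearms or ammunition → General Business License not required.
Sec. 16-5. closes 9:00 PM, at/before 11:00 PM; seating 120 ≥ 94; is located in Zone C → Late-Night Certificate not required.
Sec. 16-6. is located in Zone C (not: is located in a residentially zoned district) → Operating License not required.
Sec. 16-7. processes customer payments for third parties → Standard Registration required.
Sec. 16-8. is located in Zone C (not: is located in a residentially zoned district); seating 120 ≥ 94 → Residential Zone Permit not required.

General Business Permit, Standard Registration, Zone C Permit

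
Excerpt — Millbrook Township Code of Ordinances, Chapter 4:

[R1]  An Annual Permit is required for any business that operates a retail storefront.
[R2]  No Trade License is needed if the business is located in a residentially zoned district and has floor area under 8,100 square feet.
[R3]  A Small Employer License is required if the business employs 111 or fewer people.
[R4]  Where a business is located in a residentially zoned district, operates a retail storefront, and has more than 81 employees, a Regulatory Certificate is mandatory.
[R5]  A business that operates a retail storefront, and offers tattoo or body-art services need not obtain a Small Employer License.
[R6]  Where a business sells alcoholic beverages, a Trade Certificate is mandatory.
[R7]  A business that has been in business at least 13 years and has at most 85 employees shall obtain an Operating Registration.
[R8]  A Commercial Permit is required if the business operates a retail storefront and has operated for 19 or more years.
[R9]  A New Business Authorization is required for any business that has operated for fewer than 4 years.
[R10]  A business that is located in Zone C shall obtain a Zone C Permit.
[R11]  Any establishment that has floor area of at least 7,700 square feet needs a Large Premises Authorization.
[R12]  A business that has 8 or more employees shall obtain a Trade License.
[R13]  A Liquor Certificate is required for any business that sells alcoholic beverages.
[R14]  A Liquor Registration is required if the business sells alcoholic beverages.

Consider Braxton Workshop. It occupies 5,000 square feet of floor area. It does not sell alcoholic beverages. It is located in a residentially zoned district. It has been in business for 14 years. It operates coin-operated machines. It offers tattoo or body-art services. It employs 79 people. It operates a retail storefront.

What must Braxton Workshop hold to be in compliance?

[R1] operates a retail storefront → Annual Permit required.
[R2] is located in a residentially zoned district; floor area 5,000 square feet < 8,100 square feet → exempt from Trade License.
[R3] employees 79 ≤ 111 → Small Employer License required.
[R4] is located in a residentially zoned district; operates a retail storefront; employees 79 ≤ 81 → Regulatory Certificate not required.
[R5] operates a retail storefront; offers tattoo or body-art services → exempt from Small Employer License.
[R6] does not sell alcoholic beverages → Trade Certificate not required.
[R7] years in business 14 ≥ 13; employees 79 ≤ 85 → Operating Registration required.
[R8] operates a retail storefront; years in business 14 < 19 → Commercial Permit not required.
[R9] years in business 14 ≥ 4 → New Business Authorization not required.
[R10] is located in a residentially zoned district (not: is located in Zone C) → Zone C Permit not required.
[R11] floor area 5,000 square feet < 7,700 square feet → Large Premises Authorization not required.
[R12] employees 79 ≥ 8 → Trade License required.
[R13] does not sell alcoholic beverages → Liquor Certificate not required.
[R14] does not sell alcoholic beverages → Liquor Registration not required.

Annual Permit, Operating Registration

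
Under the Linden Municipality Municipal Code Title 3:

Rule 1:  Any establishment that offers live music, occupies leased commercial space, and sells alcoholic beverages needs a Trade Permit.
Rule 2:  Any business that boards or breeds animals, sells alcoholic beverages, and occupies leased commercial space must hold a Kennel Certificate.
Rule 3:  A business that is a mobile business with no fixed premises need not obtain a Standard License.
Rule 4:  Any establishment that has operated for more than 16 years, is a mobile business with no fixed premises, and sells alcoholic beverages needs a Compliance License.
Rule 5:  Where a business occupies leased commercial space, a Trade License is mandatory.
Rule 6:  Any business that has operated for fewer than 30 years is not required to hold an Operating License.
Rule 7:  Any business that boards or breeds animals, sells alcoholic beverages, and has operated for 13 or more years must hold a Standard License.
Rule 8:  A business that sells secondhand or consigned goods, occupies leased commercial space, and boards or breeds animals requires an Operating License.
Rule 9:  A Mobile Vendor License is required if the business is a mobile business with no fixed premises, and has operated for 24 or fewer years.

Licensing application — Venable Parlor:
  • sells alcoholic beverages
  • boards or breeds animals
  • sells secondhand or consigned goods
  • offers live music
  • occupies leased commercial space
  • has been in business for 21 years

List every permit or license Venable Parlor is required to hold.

Kennel Certificate, Standard License, Trade License, Trade Permit

Rule 1: offers live music; occupies leased commercial space; sells alcoholic beverages → Trade Permit required.
Rule 2: boards or breeds animals; sells alcoholic beverages; occupies leased commercial space → Kennel Certificate required.
Rule 3: occupies leased commercial space (not: is a mobile business with no fixed premises) → Standard License exemption does not apply.
Rule 4: years in business 21 > 16; occupies leased commercial space (not: is a mobile business with no fixed premises); sells alcoholic beverages → Compliance License not required.
Rule 5: occupies leased commercial space → Trade License required.
Rule 6: years in business 21 < 30 → exempt from Operating License.
Rule 7: boards or breeds animals; sells alcoholic beverages; years in business 21 ≥ 13 → Standard License required.
Rule 8: sells secondhand or consigned goods; occupies leased commercial space; boards or breeds animals → Operating License required.
Rule 9: occupies leased commercial space (not: is a mobile business with no fixed premises); years in business 21 ≤ 24 → Mobile Vendor License not required.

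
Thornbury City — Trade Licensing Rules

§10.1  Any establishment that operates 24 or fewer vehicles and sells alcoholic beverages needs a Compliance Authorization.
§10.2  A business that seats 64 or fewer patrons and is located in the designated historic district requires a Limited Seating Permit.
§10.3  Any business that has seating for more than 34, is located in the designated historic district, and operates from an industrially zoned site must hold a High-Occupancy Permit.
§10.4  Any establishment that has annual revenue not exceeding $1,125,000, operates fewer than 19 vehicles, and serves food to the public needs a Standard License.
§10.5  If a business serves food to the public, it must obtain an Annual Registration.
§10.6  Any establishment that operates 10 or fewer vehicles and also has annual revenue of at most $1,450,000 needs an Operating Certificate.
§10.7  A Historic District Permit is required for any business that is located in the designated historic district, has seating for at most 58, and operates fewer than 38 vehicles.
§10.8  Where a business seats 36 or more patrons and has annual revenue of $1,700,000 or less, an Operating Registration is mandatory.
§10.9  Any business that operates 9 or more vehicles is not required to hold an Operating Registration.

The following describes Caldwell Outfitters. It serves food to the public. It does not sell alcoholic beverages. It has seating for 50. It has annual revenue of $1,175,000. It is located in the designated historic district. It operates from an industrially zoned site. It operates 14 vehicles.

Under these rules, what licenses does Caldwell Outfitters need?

§10.1 vehicles 14 ≤ 24; does not sell alcoholic beverages → Compliance Authorization not required.
§10.2 seating 50 ≤ 64; is located in the designated historic district → Limited Seating Permit required.
§10.3 seating 50 > 34; is located in the designated historic district; operates from an industrially zoned site → High-Occupancy Permit required.
§10.4 revenue $1,175,000 > $1,125,000; vehicles 14 < 19; serves food to the public → Standard License not required.
§10.5 serves food to the public → Annual Registration required.
§10.6 vehicles 14 > 10; revenue $1,175,000 ≤ $1,450,000 → Operating Certificate not required.
§10.7 is located in the designated historic district; seating 50 ≤ 58; vehicles 14 < 38 → Historic District Permit required.
§10.8 seating 50 ≥ 36; revenue $1,175,000 ≤ $1,700,000 → Operating Registration required.
§10.9 vehicles 14 ≥ 9 → exempt from Operating Registration.

Annual Registration, High-Occupancy Permit, Historic District Permit, Limited Seating Permit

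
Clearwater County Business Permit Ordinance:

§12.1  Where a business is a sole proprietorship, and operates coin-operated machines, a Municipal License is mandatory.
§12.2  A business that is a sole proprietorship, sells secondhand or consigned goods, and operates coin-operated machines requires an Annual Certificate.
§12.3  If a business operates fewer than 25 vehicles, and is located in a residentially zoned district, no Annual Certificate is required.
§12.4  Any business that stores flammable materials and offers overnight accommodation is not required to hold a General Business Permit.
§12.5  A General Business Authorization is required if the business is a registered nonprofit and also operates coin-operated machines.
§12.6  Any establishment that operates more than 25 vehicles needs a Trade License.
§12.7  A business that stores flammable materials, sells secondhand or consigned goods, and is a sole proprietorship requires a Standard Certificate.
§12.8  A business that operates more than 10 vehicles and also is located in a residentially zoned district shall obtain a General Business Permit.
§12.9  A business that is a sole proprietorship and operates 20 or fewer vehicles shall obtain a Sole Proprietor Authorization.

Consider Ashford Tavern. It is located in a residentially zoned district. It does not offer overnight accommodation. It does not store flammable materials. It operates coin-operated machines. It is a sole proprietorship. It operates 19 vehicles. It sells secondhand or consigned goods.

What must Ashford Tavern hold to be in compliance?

§12.1 is a sole proprietorship; operates coin-operated machines → Municipal License required.
§12.2 is a sole proprietorship; sells secondhand or consigned goods; operates coin-operated machines → Annual Certificate required.
§12.3 vehicles 19 < 25; is located in a residentially zoned district → exempt from Annual Certificate.
§12.4 does not store flammable materials; does not offer overnight accommodation → General Business Permit exemption does not apply.
§12.5 is a sole proprietorship (not: is a registered nonprofit); operates coin-operated machines → General Business Authorization not required.
§12.6 vehicles 19 ≤ 25 → Trade License not required.
§12.7 does not store flammable materials; sells secondhand or consigned goods; is a sole proprietorship → Standard Certificate not required.
§12.8 vehicles 19 > 10; is located in a residentially zoned district → General Business Permit required.
§12.9 is a sole proprietorship; vehicles 19 ≤ 20 → Sole Proprietor Authorization required.

General Business Permit, Municipal License, Sole Proprietor Authorization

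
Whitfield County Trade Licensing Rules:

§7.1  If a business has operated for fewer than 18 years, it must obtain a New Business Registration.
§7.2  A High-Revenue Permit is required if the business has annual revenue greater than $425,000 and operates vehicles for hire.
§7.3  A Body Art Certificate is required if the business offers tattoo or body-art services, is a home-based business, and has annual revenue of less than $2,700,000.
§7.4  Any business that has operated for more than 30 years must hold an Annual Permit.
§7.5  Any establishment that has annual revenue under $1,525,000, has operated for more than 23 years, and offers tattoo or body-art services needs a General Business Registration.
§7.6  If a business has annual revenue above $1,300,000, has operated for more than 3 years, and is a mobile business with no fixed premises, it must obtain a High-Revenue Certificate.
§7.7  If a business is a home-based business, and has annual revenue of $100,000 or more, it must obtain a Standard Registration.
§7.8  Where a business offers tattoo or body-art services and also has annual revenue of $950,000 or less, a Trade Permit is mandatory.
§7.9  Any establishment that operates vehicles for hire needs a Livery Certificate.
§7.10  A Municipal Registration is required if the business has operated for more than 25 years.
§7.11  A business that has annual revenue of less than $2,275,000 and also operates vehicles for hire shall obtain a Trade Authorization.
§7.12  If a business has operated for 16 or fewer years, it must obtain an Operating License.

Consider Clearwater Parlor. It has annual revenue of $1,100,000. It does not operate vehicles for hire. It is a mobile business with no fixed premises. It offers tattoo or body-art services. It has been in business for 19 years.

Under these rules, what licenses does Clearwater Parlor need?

§7.1 years in business 19 ≥ 18 → New Business Registration not required.
§7.2 revenue $1,100,000 > $425,000; does not operate vehicles for hire → High-Revenue Permit not required.
§7.3 offers tattoo or body-art services; is a mobile business with no fixed premises (not: is a home-based business); revenue $1,100,000 < $2,700,000 → Body Art Certificate not required.
§7.4 years in business 19 ≤ 30 → Annual Permit not required.
§7.5 revenue $1,100,000 < $1,525,000; years in business 19 ≤ 23; offers tattoo or body-art services → General Business Registration not required.
§7.6 revenue $1,100,000 ≤ $1,300,000; years in business 19 > 3; is a mobile business with no fixed premises → High-Revenue Certificate not required.
§7.7 is a mobile business with no fixed premises (not: is a home-based business); revenue $1,100,000 ≥ $100,000 → Standard Registration not required.
§7.8 offers tattoo or body-art services; revenue $1,100,000 > $950,000 → Trade Permit not required.
§7.9 does not operate vehicles for hire → Livery Certificate not required.
§7.10 years in business 19 ≤ 25 → Municipal Registration not required.
§7.11 revenue $1,100,000 < $2,275,000; does not operate vehicles for hire → Trade Authorization not required.
§7.12 years in business 19 > 16 → Operating License not required.

None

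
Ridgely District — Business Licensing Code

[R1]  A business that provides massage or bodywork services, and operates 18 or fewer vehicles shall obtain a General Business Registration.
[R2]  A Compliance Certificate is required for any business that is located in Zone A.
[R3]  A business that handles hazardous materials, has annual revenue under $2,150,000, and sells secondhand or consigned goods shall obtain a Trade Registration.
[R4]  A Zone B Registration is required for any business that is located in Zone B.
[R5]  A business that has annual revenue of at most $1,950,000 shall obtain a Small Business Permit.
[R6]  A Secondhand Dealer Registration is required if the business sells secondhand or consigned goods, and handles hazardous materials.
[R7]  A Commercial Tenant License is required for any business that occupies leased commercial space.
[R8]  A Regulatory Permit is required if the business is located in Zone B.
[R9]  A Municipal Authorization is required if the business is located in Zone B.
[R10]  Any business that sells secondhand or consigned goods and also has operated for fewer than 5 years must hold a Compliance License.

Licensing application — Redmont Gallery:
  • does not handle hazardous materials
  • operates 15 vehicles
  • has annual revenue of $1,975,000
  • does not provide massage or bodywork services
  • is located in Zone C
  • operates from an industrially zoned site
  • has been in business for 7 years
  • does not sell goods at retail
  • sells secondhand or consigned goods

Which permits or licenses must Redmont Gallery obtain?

[R1] does not provide massage or bodywork services; vehicles 15 ≤ 18 → General Business Registration not required.
[R2] is located in Zone C (not: is located in Zone A) → Compliance Certificate not required.
[R3] does not handle hazardous materials; revenue $1,975,000 < $2,150,000; sells secondhand or consigned goods → Trade Registration not required.
[R4] is located in Zone C (not: is located in Zone B) → Zone B Registration not required.
[R5] revenue $1,975,000 > $1,950,000 → Small Business Permit not required.
[R6] sells secondhand or consigned goods; does not handle hazardous materials → Secondhand Dealer Registration not required.
[R7] operates from an industrially zoned site (not: occupies leased commercial space) → Commercial Tenant License not required.
[R8] is located in Zone C (not: is located in Zone B) → Regulatory Permit not required.
[R9] is located in Zone C (not: is located in Zone B) → Municipal Authorization not required.
[R10] sells secondhand or consigned goods; years in business 7 ≥ 5 → Compliance License not required.

None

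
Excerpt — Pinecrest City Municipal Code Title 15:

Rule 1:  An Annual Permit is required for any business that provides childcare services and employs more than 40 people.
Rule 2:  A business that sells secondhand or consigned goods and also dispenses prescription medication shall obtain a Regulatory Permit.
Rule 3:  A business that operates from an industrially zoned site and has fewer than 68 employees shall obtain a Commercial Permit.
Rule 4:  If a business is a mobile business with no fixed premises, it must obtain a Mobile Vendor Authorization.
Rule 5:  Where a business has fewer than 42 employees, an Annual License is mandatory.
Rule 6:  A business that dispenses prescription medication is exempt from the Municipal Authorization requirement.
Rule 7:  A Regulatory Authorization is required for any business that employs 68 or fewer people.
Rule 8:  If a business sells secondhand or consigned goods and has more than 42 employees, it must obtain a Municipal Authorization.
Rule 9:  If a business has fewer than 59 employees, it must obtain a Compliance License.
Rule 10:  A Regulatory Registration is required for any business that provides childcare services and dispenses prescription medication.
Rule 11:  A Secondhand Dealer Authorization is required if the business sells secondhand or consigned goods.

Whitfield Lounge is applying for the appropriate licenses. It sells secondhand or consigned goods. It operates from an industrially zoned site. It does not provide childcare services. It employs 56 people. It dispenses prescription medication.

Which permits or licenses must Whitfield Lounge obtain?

Rule 1: does not provide childcare services; employees 56 > 40 → Annual Permit not required.
Rule 2: sells secondhand or consigned goods; dispenses prescription medication → Regulatory Permit required.
Rule 3: operates from an industrially zoned site; employees 56 < 68 → Commercial Permit required.
Rule 4: operates from an industrially zoned site (not: is a mobile business with no fixed premises) → Mobile Vendor Authorization not required.
Rule 5: employees 56 ≥ 42 → Annual License not required.
Rule 6: dispenses prescription medication → exempt from Municipal Authorization.
Rule 7: employees 56 ≤ 68 → Regulatory Authorization required.
Rule 8: sells secondhand or consigned goods; employees 56 > 42 → Municipal Authorization required.
Rule 9: employees 56 < 59 → Compliance License required.
Rule 10: does not provide childcare services; dispenses prescription medication → Regulatory Registration not required.
Rule 11: sells secondhand or consigned goods → Secondhand Dealer Authorization required.

Commercial Permit, Compliance License, Regulatory Authorization, Regulatory Permit, Secondhand Dealer Authorization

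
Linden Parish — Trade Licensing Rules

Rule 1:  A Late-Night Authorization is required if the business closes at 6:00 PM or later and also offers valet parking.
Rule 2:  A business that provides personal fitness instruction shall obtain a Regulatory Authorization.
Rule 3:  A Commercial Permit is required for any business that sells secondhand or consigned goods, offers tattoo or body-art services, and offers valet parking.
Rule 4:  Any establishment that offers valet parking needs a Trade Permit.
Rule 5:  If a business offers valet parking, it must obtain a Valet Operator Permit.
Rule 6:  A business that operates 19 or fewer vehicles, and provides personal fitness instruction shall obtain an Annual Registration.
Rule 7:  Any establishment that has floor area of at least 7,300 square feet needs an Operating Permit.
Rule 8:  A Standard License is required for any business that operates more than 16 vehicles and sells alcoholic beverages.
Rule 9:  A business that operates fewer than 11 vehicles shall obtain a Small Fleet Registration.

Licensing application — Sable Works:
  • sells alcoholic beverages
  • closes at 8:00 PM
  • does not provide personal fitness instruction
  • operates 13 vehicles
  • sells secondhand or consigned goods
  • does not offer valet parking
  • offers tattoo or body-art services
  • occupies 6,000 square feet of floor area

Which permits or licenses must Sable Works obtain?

None

Rule 1: closes 8:00 PM, after 6:00 PM; does not offer valet parking → Late-Night Authorization not required.
Rule 2: does not provide personal fitness instruction → Regulatory Authorization not required.
Rule 3: sells secondhand or consigned goods; offers tattoo or body-art services; does not offer valet parking → Commercial Permit not required.
Rule 4: does not offer valet parking → Trade Permit not required.
Rule 5: does not offer valet parking → Valet Operator Permit not required.
Rule 6: vehicles 13 ≤ 19; does not provide personal fitness instruction → Annual Registration not required.
Rule 7: floor area 6,000 square feet < 7,300 square feet → Operating Permit not required.
Rule 8: vehicles 13 ≤ 16; sells alcoholic beverages → Standard License not required.
Rule 9: vehicles 13 ≥ 11 → Small Fleet Registration not required.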